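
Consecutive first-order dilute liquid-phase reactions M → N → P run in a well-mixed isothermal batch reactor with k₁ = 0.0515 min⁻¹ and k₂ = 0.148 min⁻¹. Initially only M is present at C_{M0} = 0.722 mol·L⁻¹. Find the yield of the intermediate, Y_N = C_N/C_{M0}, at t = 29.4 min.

Solving the coupled first-order balances gives C_N(t) = [k₁/(k₂−k₁)]·C_{M0}·(e^(−k₁t) − e^(−k₂t)).
e^(−k₁t) = e^(−0.0515×29.4) = e^(−1.514) = 0.2200; e^(−k₂t) = e^(−4.351) = 0.01289.
C_N = 0.0515×0.722/(0.148−0.0515) × (0.2200−0.01289) = 0.3853×0.2071 = 0.07980 mol·L⁻¹.
Y_N = C_N/C_{M0} = 0.07980/0.722 = 0.111.

0.111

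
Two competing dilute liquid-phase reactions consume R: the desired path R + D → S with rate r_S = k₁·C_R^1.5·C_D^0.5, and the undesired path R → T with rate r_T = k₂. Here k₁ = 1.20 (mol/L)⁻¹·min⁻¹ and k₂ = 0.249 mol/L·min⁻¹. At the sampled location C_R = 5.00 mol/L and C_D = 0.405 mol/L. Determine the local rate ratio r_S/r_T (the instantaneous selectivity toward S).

34.3

S_{S/T} = r_S/r_T = (k₁·C_R^1.5·C_D^0.5)/(k₂) = (k₁/k₂)·C_R^1.5·C_D^0.5.
= (1.20×5.000^1.5×0.4050^0.5) / (0.249) = 8.538/0.2490 = 34.3.
Since the desired path is higher order in R, keeping C_R high (PFR or concentrated feed) favours S.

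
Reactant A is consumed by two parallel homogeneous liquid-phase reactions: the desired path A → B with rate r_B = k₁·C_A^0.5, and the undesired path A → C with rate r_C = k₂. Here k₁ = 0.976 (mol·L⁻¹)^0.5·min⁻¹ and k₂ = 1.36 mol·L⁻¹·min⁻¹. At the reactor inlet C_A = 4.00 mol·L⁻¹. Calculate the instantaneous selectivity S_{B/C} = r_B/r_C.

1.44

S_{B/C} = r_B/r_C = (k₁·C_A^0.5)/(k₂) = (k₁/k₂)·C_A^0.5.
= (0.976×4.000^0.5) / (1.36) = 1.952/1.360 = 1.44.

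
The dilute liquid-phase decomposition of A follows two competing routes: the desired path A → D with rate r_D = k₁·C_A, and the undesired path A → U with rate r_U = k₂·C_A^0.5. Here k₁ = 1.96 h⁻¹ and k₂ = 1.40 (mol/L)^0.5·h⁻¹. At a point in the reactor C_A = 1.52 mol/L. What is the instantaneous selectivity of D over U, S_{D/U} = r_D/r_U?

S_{D/U} = r_D/r_U = (k₁·C_A)/(k₂·C_A^0.5) = (k₁/k₂)·C_A^0.5.
= (1.96×1.520) / (1.40×1.520^0.5) = 2.979/1.726 = 1.73.

1.73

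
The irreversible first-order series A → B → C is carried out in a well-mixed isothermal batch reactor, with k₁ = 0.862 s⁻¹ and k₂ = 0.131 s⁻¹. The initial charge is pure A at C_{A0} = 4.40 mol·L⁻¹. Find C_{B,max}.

Evaluating C_B at t_opt = ln(k₂/k₁)/(k₂−k₁) gives C_{B,max}/C_{A0} = (k₁/k₂)^[k₂/(k₂−k₁)].
= (0.862/0.131)^(0.131/(0.131−0.862)) = (6.580)^(-0.1792) = 0.7135.
C_{B,max} = 0.7135×4.40 = 3.14 mol·L⁻¹.

3.14 mol·L⁻¹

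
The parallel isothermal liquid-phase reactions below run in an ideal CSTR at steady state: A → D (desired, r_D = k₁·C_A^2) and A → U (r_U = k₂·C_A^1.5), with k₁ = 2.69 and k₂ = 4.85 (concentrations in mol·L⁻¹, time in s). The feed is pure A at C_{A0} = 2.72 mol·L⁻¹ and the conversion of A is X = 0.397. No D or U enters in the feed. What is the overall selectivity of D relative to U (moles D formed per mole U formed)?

Exit C_A = C_{A0}(1−X) = 2.72×0.603 = 1.640 mol·L⁻¹.
A CSTR operates uniformly at the exit composition, giving r_D = 7.236 and r_U = 10.19 (each k·C_A^n at C_A = 1.640).
Overall selectivity = C_D/C_U = r_Dτ/(r_Uτ) = r_D/r_U = 0.710.

0.710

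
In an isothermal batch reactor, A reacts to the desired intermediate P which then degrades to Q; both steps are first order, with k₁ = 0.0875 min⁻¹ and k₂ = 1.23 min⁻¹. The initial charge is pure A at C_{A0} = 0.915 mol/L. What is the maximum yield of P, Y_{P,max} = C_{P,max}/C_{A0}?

At the optimum, C_{P,max}/C_{A0} = (k₁/k₂)^[k₂/(k₂−k₁)].
= (0.0875/1.23)^(1.23/(1.23−0.0875)) = (0.07114)^(1.077) = 0.05810.

0.0581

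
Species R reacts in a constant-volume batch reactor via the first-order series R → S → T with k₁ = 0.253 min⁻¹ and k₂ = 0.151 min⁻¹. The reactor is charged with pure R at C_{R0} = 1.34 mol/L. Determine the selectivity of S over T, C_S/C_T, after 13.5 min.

The intermediate concentration in a first-order A→B→C sequence is C_S = k₁C_{R0}(e^(−k₁t) − e^(−k₂t))/(k₂−k₁).
e^(−k₁t) = e^(−0.253×13.5) = e^(−3.416) = 0.03286; e^(−k₂t) = e^(−2.038) = 0.1302.
C_S = 0.253×1.34/(0.151−0.253) × (0.03286−0.1302) = (-3.324)×(-0.09736) = 0.3236 mol/L.
C_R = C_{R0}e^(−k₁t) = 0.04403 mol/L, so C_T = C_{R0}−C_R−C_S = 0.9724 mol/L; C_S/C_T = 0.333.

0.333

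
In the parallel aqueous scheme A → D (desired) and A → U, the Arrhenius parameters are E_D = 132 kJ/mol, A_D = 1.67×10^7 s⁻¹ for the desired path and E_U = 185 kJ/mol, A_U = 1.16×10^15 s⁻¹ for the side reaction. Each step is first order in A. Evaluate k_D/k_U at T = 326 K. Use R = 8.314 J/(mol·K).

4.47

Since both paths have the same order in A, the concentration cancels and S_{D/U} = k_D/k_U = (A_D/A_U)·exp[(E_U−E_D)/(RT)].
(E_U−E_D)/(RT) = (185−132)×10³/(8.314×326) = 53000/2710 = 19.55.
k_D/k_U = (1.67×10^7/1.16×10^15)·exp(19.55) = 1.440×10^-8 × 3.108×10^8 = 4.47.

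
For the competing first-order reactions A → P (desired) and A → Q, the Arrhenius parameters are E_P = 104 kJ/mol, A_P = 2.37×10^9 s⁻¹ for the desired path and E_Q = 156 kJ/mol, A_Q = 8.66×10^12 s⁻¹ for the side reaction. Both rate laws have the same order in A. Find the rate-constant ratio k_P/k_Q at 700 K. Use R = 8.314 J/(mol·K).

With equal orders, S_{P/Q} = k_P/k_Q = (A_P/A_Q)·exp[(E_Q−E_P)/(RT)].
(E_Q−E_P)/(RT) = (156−104)×10³/(8.314×700) = 52000/5820 = 8.935.
k_P/k_Q = (2.37×10^9/8.66×10^12)·exp(8.935) = 2.737×10^-4 × 7593 = 2.08.
Since E_P < E_Q, lowering the temperature improves selectivity toward P.

2.08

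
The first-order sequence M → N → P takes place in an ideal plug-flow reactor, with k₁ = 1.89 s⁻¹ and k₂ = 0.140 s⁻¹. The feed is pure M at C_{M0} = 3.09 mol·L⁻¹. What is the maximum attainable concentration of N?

Evaluating C_N at τ_opt = ln(k₂/k₁)/(k₂−k₁) gives C_{N,max}/C_{M0} = (k₁/k₂)^[k₂/(k₂−k₁)].
= (1.89/0.140)^(0.140/(0.140−1.89)) = (13.50)^(-0.08000) = 0.8120.
C_{N,max} = 0.8120×3.09 = 2.51 mol·L⁻¹.

2.51 mol·L⁻¹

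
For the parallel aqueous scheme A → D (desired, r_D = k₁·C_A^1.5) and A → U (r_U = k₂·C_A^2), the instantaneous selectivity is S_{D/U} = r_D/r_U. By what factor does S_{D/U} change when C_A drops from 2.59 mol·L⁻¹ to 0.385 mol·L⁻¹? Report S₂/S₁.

2.59

S_{D/U} = (k₁/k₂)·C_A^-0.5, so S₂/S₁ = (C_{A,2}/C_{A,1})^-0.5.
= (0.385/2.59)^(-0.5) = (0.1486)^(-0.5) = 2.59.
Selectivity toward D rises as C_A falls — low-concentration operation is favoured.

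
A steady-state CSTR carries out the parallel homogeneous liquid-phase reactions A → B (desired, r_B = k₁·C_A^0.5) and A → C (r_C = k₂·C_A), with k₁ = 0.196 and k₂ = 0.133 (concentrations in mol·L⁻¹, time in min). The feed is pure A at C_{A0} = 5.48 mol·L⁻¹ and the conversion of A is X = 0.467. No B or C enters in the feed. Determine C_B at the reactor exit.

1.18 mol·L⁻¹

Exit C_A = C_{A0}(1−X) = 5.48×0.533 = 2.921 mol·L⁻¹.
A CSTR operates uniformly at the exit composition, giving r_B = 0.3350 and r_C = 0.3885 (each k·C_A^n at C_A = 2.921).
Fraction of consumed A going to B: r_B/(r_B+r_C) = 0.4630.
C_B = 0.4630·C_{A0}·X = 0.4630×5.48×0.467 = 1.18 mol·L⁻¹.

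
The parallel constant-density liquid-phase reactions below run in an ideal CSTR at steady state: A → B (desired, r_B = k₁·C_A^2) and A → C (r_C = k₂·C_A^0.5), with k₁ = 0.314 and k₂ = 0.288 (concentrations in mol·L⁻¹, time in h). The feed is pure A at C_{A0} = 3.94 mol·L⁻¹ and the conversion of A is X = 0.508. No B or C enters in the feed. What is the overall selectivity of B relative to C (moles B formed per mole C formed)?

2.94

Exit C_A = C_{A0}(1−X) = 3.94×0.492 = 1.938 mol·L⁻¹.
A CSTR operates uniformly at the exit composition, giving r_B = 1.180 and r_C = 0.4010 (each k·C_A^n at C_A = 1.938).
Overall selectivity = C_B/C_C = r_Bτ/(r_Cτ) = r_B/r_C = 2.94.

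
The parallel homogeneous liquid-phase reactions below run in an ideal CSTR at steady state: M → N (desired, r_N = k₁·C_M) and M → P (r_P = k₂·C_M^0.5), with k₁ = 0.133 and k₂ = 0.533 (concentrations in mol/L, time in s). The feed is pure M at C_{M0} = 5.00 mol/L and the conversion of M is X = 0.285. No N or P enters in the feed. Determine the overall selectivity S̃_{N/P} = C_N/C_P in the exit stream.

0.472

Exit C_M = C_{M0}(1−X) = 5.00×0.715 = 3.575 mol/L.
A CSTR operates uniformly at the exit composition, giving r_N = 0.4755 and r_P = 1.008 (each k·C_M^n at C_M = 3.575).
Overall selectivity = C_N/C_P = r_Nτ/(r_Pτ) = r_N/r_P = 0.472.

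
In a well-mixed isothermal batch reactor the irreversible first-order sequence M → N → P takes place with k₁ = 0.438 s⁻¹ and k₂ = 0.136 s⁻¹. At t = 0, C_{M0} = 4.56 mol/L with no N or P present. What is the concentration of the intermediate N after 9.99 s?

Solving the coupled first-order balances gives C_N(t) = [k₁/(k₂−k₁)]·C_{M0}·(e^(−k₁t) − e^(−k₂t)).
e^(−k₁t) = e^(−0.438×9.99) = e^(−4.376) = 0.01258; e^(−k₂t) = e^(−1.359) = 0.2570.
C_N = 0.438×4.56/(0.136−0.438) × (0.01258−0.2570) = (-6.614)×(-0.2444) = 1.617 mol/L.

1.62 mol/L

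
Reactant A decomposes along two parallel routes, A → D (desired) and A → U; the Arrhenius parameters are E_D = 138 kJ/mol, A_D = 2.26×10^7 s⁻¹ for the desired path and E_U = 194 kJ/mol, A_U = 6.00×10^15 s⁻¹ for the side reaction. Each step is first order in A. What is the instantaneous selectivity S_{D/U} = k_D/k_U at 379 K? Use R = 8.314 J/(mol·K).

0.197

With equal orders, S_{D/U} = k_D/k_U = (A_D/A_U)·exp[(E_U−E_D)/(RT)].
(E_U−E_D)/(RT) = (194−138)×10³/(8.314×379) = 56000/3151 = 17.77.
k_D/k_U = (2.26×10^7/6.00×10^15)·exp(17.77) = 3.767×10^-9 × 5.228×10^7 = 0.197.
Since E_D < E_U, lowering the temperature improves selectivity toward D.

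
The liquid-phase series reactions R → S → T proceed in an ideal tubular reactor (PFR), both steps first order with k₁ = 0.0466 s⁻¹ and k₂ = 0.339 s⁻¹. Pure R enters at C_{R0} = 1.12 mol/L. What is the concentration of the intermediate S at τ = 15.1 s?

Solving the coupled first-order balances gives C_S(τ) = [k₁/(k₂−k₁)]·C_{R0}·(e^(−k₁τ) − e^(−k₂τ)).
e^(−k₁τ) = e^(−0.0466×15.1) = e^(−0.7037) = 0.4948; e^(−k₂τ) = e^(−5.119) = 0.005983.
C_S = 0.0466×1.12/(0.339−0.0466) × (0.4948−0.005983) = 0.1785×0.4888 = 0.08725 mol/L.

0.0872 mol/L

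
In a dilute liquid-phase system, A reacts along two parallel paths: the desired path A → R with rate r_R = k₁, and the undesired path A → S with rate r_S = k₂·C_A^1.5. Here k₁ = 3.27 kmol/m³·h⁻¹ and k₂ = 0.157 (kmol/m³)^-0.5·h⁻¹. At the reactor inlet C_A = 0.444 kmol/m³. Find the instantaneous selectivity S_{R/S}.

70.4

S_{R/S} = r_R/r_S = (k₁)/(k₂·C_A^1.5) = (k₁/k₂)·C_A^-1.5.
= (3.27) / (0.157×0.4440^1.5) = 3.270/0.04645 = 70.4.
The undesired path is higher order in A, so low C_A (CSTR or dilute feed) favours R.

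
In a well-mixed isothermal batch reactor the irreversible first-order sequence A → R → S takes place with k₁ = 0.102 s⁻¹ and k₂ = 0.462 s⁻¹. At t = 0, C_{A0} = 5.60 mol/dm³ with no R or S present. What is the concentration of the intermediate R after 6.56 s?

0.736 mol/dm³

The intermediate concentration in a first-order A→B→C sequence is C_R = k₁C_{A0}(e^(−k₁t) − e^(−k₂t))/(k₂−k₁).
e^(−k₁t) = e^(−0.102×6.56) = e^(−0.6691) = 0.5122; e^(−k₂t) = e^(−3.031) = 0.04828.
C_R = 0.102×5.60/(0.462−0.102) × (0.5122−0.04828) = 1.587×0.4639 = 0.7360 mol/dm³.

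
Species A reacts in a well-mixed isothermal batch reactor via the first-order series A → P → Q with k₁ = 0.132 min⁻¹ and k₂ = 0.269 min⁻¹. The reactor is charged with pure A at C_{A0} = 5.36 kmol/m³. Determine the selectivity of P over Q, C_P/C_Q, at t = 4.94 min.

The intermediate concentration in a first-order A→B→C sequence is C_P = k₁C_{A0}(e^(−k₁t) − e^(−k₂t))/(k₂−k₁).
e^(−k₁t) = e^(−0.132×4.94) = e^(−0.6521) = 0.5210; e^(−k₂t) = e^(−1.329) = 0.2648.
C_P = 0.132×5.36/(0.269−0.132) × (0.5210−0.2648) = 5.164×0.2562 = 1.323 kmol/m³.
C_A = C_{A0}e^(−k₁t) = 2.792 kmol/m³, so C_Q = C_{A0}−C_A−C_P = 1.245 kmol/m³; C_P/C_Q = 1.06.

1.06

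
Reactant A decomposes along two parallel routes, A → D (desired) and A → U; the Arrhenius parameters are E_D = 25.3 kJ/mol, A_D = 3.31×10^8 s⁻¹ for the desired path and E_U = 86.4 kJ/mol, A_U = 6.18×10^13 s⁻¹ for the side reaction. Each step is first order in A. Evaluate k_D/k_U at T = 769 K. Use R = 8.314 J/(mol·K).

0.0757

k_D/k_U = (A_D/A_U)·exp[−(E_D−E_U)/(RT)] = (A_D/A_U)·exp[(E_U−E_D)/(RT)].
(E_U−E_D)/(RT) = (86.4−25.3)×10³/(8.314×769) = 61100/6393 = 9.557.
k_D/k_U = (3.31×10^8/6.18×10^13)·exp(9.557) = 5.356×10^-6 × 14138 = 0.0757.
Since E_D < E_U, lowering the temperature improves selectivity toward D.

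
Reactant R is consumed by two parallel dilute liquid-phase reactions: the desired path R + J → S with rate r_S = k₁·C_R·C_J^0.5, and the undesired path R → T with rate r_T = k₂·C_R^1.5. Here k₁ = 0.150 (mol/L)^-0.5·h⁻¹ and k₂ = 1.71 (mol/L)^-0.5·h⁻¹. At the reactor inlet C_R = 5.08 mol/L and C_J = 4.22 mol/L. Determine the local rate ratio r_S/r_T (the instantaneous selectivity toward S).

0.0800

S_{S/T} = r_S/r_T = (k₁·C_R·C_J^0.5)/(k₂·C_R^1.5) = (k₁/k₂)·C_R^-0.5·C_J^0.5.
= (0.150×5.080×4.220^0.5) / (1.71×5.080^1.5) = 1.565/19.58 = 0.0800.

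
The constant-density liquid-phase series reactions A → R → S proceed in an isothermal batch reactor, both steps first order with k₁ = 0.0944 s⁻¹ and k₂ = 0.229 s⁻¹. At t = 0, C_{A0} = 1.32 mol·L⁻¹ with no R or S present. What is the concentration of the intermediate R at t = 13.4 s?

0.218 mol·L⁻¹

The intermediate concentration in a first-order A→B→C sequence is C_R = k₁C_{A0}(e^(−k₁t) − e^(−k₂t))/(k₂−k₁).
e^(−k₁t) = e^(−0.0944×13.4) = e^(−1.265) = 0.2823; e^(−k₂t) = e^(−3.069) = 0.04649.
C_R = 0.0944×1.32/(0.229−0.0944) × (0.2823−0.04649) = 0.9258×0.2358 = 0.2183 mol·L⁻¹.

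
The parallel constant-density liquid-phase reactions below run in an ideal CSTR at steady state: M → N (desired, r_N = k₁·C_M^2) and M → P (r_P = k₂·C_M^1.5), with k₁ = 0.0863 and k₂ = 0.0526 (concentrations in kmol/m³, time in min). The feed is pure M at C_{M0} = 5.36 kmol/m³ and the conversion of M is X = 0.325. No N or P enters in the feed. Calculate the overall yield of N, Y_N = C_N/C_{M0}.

0.246

Exit C_M = C_{M0}(1−X) = 5.36×0.675 = 3.618 kmol/m³.
Rates in a CSTR are evaluated at the outlet concentration: r_N = 0.0863×3.618^2 = 1.130, r_P = 0.0526×3.618^1.5 = 0.3620.
Fraction of consumed M going to N: r_N/(r_N+r_P) = 0.7573.
C_N = 0.7573·C_{M0}·X = 0.7573×5.36×0.325 = 1.32 kmol/m³; Y_N = C_N/C_{M0} = 0.246.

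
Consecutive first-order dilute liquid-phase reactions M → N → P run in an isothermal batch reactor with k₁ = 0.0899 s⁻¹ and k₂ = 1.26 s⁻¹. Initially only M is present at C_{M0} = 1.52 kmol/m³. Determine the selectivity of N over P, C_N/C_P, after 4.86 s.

For first-order series with pure M initially, C_N(t) = k₁C_{M0}/(k₂−k₁)·(e^(−k₁t) − e^(−k₂t)).
e^(−k₁t) = e^(−0.0899×4.86) = e^(−0.4369) = 0.6460; e^(−k₂t) = e^(−6.124) = 0.002191.
C_N = 0.0899×1.52/(1.26−0.0899) × (0.6460−0.002191) = 0.1168×0.6438 = 0.07519 kmol/m³.
C_M = C_{M0}e^(−k₁t) = 0.9820 kmol/m³, so C_P = C_{M0}−C_M−C_N = 0.4628 kmol/m³; C_N/C_P = 0.162.

0.162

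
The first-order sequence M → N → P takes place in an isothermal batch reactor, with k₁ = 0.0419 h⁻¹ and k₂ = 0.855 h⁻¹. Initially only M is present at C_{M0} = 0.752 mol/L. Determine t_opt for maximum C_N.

3.71 h

The intermediate peaks when r₁ = r₂, i.e. k₁e^(−k₁t) = k₂e^(−k₂t), giving t_opt = ln(k₂/k₁)/(k₂−k₁).
= ln(0.855/0.0419)/(0.855−0.0419) = ln(20.41)/0.8131 = 3.016/0.8131 = 3.71 h.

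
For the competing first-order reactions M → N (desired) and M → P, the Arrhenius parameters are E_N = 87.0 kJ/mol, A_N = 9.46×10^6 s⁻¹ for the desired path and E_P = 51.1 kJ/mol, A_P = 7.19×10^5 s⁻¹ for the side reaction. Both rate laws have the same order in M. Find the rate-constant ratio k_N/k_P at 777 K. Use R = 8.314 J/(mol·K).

k_N/k_P = (A_N/A_P)·exp[−(E_N−E_P)/(RT)] = (A_N/A_P)·exp[(E_P−E_N)/(RT)].
(E_P−E_N)/(RT) = (51.1−87.0)×10³/(8.314×777) = -35900/6460 = -5.557.
k_N/k_P = (9.46×10^6/7.19×10^5)·exp(-5.557) = 13.16 × 0.003859 = 0.0508.

0.0508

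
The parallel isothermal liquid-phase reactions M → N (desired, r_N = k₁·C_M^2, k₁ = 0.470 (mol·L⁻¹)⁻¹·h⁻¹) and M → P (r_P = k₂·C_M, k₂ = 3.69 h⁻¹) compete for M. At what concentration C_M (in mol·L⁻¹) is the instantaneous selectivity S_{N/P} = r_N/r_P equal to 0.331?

S_{N/P} = (k₁/k₂)·C_M ⇒ C_M = S·k₂/k₁.
= 0.331×3.69/0.470 = 2.60 mol·L⁻¹.

2.60 mol·L⁻¹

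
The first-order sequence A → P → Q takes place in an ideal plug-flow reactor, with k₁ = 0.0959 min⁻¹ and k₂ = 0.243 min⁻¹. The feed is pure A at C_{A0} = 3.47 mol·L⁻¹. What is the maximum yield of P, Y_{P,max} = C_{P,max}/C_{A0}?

For a first-order series the maximum intermediate yield is C_{P,max}/C_{A0} = (k₁/k₂)^[k₂/(k₂−k₁)].
= (0.0959/0.243)^(0.243/(0.243−0.0959)) = (0.3947)^(1.652) = 0.2153.

0.215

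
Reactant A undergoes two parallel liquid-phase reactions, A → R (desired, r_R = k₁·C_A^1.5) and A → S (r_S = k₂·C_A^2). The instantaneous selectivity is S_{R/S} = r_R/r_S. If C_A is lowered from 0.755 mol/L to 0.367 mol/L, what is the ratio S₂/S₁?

1.43

S_{R/S} = (k₁/k₂)·C_A^-0.5, so S₂/S₁ = (C_{A,2}/C_{A,1})^-0.5.
= (0.367/0.755)^(-0.5) = (0.4861)^(-0.5) = 1.43.
Selectivity toward R rises as C_A falls — low-concentration operation is favoured.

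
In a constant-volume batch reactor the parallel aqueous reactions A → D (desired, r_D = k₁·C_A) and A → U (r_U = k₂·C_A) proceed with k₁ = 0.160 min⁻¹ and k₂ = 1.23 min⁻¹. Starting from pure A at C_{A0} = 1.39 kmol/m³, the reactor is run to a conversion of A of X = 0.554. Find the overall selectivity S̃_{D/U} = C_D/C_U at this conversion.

C_A = C_{A0}(1−X) = 0.6199 kmol/m³.
Both paths are first order in A, so the instantaneous fraction to D is constant: dC_D/d(−C_A) = k₁/(k₁+k₂) = 0.1151.
C_D = 0.1151·(C_{A0}−C_A) = 0.1151×0.7701 = 0.0886 kmol/m³.
C_U = (C_{A0}−C_A)−C_D = 0.6814 kmol/m³; S̃_{D/U} = 0.08864/0.6814 = 0.130.

0.130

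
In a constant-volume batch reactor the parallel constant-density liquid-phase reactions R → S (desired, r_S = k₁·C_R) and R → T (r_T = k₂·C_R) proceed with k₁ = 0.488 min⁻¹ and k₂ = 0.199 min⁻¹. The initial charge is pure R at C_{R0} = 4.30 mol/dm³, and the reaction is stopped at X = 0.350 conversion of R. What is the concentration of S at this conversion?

1.07 mol/dm³

C_R = C_{R0}(1−X) = 2.795 mol/dm³.
Both paths are first order in R, so the instantaneous fraction to S is constant: dC_S/d(−C_R) = k₁/(k₁+k₂) = 0.7103.
C_S = 0.7103·(C_{R0}−C_R) = 0.7103×1.505 = 1.07 mol/dm³.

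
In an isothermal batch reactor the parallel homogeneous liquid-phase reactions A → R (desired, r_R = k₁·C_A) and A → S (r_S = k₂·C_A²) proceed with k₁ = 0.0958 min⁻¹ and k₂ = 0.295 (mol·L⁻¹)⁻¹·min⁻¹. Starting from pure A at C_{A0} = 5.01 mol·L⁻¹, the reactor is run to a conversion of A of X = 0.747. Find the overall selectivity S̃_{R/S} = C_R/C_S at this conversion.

C_A = C_{A0}(1−X) = 1.268 mol·L⁻¹.
Along a PFR/batch, dC_R/dC_A = −r_R/(r_R+r_S) = −k₁/(k₁+k₂·C_A).
Integrating from C_{A0} to C_A: C_R = (0.0958/0.295)·ln[(0.0958+0.295·5.01)/(0.0958+0.295·1.27)] = 0.3247·ln(1.574/0.4697) = 0.3926 mol·L⁻¹.
C_S = (C_{A0}−C_A)−C_R = 3.350 mol·L⁻¹; S̃_{R/S} = 0.3926/3.350 = 0.117.

0.117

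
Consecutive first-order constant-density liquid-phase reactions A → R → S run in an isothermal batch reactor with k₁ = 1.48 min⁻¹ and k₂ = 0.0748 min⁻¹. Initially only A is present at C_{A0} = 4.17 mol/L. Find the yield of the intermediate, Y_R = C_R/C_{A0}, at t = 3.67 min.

Solving the coupled first-order balances gives C_R(t) = [k₁/(k₂−k₁)]·C_{A0}·(e^(−k₁t) − e^(−k₂t)).
e^(−k₁t) = e^(−1.48×3.67) = e^(−5.432) = 0.004376; e^(−k₂t) = e^(−0.2745) = 0.7599.
C_R = 1.48×4.17/(0.0748−1.48) × (0.004376−0.7599) = (-4.392)×(-0.7556) = 3.318 mol/L.
Y_R = C_R/C_{A0} = 3.318/4.17 = 0.796.

0.796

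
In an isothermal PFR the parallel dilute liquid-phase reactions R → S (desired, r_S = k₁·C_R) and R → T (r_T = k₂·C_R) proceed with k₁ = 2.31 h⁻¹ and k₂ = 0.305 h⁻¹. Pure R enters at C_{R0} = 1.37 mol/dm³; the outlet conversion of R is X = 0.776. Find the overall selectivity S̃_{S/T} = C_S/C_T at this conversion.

C_R = C_{R0}(1−X) = 0.3069 mol/dm³.
Both paths are first order in R, so the instantaneous fraction to S is constant: dC_S/d(−C_R) = k₁/(k₁+k₂) = 0.8834.
C_S = 0.8834·(C_{R0}−C_R) = 0.8834×1.063 = 0.939 mol/dm³.
C_T = (C_{R0}−C_R)−C_S = 0.1240 mol/dm³; S̃_{S/T} = 0.9391/0.1240 = 7.57.

7.57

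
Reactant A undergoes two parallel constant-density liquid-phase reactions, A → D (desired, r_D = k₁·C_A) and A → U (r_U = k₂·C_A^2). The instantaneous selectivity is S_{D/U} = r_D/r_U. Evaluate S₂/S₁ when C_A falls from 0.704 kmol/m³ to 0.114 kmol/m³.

S_{D/U} = (k₁/k₂)·C_A⁻¹, so S₂/S₁ = (C_{A,2}/C_{A,1})⁻¹.
= 0.704/0.114 = 6.18.

6.18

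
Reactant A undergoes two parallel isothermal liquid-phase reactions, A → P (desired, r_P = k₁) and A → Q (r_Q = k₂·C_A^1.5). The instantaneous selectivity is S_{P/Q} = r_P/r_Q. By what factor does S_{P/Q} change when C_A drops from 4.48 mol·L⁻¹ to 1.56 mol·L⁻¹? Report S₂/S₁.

S_{P/Q} = (k₁/k₂)·C_A^-1.5, so S₂/S₁ = (C_{A,2}/C_{A,1})^-1.5.
= (1.56/4.48)^(-1.5) = (0.3482)^(-1.5) = 4.87.

4.87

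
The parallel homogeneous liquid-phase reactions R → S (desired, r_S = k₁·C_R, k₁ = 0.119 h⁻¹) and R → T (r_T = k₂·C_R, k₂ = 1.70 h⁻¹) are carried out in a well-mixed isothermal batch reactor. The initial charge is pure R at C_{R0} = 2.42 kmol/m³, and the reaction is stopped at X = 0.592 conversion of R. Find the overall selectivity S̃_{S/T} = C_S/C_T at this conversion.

0.0700

C_R = C_{R0}(1−X) = 0.9874 kmol/m³.
Both paths are first order in R, so the instantaneous fraction to S is constant: dC_S/d(−C_R) = k₁/(k₁+k₂) = 0.06542.
C_S = 0.06542·(C_{R0}−C_R) = 0.06542×1.433 = 0.0937 kmol/m³.
C_T = (C_{R0}−C_R)−C_S = 1.339 kmol/m³; S̃_{S/T} = 0.09372/1.339 = 0.0700.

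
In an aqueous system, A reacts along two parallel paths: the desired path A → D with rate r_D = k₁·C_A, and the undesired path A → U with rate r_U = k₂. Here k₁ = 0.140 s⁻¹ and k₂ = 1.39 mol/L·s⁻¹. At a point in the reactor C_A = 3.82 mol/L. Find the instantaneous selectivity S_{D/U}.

S_{D/U} = r_D/r_U = (k₁·C_A)/(k₂) = (k₁/k₂)·C_A.
= (0.140×3.820) / (1.39) = 0.5348/1.390 = 0.385.

0.385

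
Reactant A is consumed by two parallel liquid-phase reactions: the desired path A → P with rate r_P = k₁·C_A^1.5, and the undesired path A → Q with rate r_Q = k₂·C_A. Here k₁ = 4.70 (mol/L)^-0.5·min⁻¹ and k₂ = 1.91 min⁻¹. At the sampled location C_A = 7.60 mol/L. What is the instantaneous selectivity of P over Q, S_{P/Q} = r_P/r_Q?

S_{P/Q} = r_P/r_Q = (k₁·C_A^1.5)/(k₂·C_A) = (k₁/k₂)·C_A^0.5.
= (4.70×7.600^1.5) / (1.91×7.600) = 98.47/14.52 = 6.78.

6.78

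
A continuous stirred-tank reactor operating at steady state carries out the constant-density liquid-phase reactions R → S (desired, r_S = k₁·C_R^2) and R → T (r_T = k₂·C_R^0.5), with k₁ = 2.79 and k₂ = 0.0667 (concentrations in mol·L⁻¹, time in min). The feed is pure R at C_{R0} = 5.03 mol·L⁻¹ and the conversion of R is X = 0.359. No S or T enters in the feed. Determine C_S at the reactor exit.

Exit C_R = C_{R0}(1−X) = 5.03×0.641 = 3.224 mol·L⁻¹.
In a CSTR the entire volume is at exit conditions, so r_S = 2.79×3.224^2 = 29.00 and r_T = 0.0667×3.224^0.5 = 0.1198.
Fraction of consumed R going to S: r_S/(r_S+r_T) = 0.9959.
C_S = 0.9959·C_{R0}·X = 0.9959×5.03×0.359 = 1.80 mol·L⁻¹.

1.80 mol·L⁻¹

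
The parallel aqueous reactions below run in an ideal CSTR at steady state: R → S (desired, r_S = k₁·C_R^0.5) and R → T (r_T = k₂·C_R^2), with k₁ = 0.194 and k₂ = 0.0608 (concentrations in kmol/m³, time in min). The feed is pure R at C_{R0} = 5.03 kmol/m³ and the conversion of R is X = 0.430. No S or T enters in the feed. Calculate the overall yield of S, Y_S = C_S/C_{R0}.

Exit C_R = C_{R0}(1−X) = 5.03×0.570 = 2.867 kmol/m³.
Rates in a CSTR are evaluated at the outlet concentration: r_S = 0.194×2.867^0.5 = 0.3285, r_T = 0.0608×2.867^2 = 0.4998.
Fraction of consumed R going to S: r_S/(r_S+r_T) = 0.3966.
C_S = 0.3966·C_{R0}·X = 0.3966×5.03×0.430 = 0.858 kmol/m³; Y_S = C_S/C_{R0} = 0.171.

0.171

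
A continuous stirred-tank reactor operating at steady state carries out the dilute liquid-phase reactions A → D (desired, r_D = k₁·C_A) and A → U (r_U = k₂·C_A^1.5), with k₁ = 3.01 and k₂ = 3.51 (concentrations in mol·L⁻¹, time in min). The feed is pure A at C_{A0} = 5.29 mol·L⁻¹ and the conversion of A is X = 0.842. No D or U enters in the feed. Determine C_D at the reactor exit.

Exit C_A = C_{A0}(1−X) = 5.29×0.158 = 0.8358 mol·L⁻¹.
In a CSTR the entire volume is at exit conditions, so r_D = 3.01×0.8358 = 2.516 and r_U = 3.51×0.8358^1.5 = 2.682.
Fraction of consumed A going to D: r_D/(r_D+r_U) = 0.4840.
C_D = 0.4840·C_{A0}·X = 0.4840×5.29×0.842 = 2.16 mol·L⁻¹.

2.16 mol·L⁻¹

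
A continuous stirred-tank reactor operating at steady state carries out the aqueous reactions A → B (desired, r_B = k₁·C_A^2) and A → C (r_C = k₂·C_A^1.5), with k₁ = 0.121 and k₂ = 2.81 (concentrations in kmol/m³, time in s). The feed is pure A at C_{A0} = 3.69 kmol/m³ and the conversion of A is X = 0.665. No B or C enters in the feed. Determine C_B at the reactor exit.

0.112 kmol/m³

Exit C_A = C_{A0}(1−X) = 3.69×0.335 = 1.236 kmol/m³.
In a CSTR the entire volume is at exit conditions, so r_B = 0.121×1.236^2 = 0.1849 and r_C = 2.81×1.236^1.5 = 3.862.
Fraction of consumed A going to B: r_B/(r_B+r_C) = 0.04569.
C_B = 0.04569·C_{A0}·X = 0.04569×3.69×0.665 = 0.112 kmol/m³.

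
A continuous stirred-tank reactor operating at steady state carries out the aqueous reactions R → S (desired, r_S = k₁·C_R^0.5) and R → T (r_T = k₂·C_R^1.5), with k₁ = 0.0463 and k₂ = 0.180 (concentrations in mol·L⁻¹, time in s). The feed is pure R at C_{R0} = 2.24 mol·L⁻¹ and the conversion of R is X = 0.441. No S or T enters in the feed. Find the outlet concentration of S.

Exit C_R = C_{R0}(1−X) = 2.24×0.559 = 1.252 mol·L⁻¹.
In a CSTR the entire volume is at exit conditions, so r_S = 0.0463×1.252^0.5 = 0.05181 and r_T = 0.180×1.252^1.5 = 0.2522.
Fraction of consumed R going to S: r_S/(r_S+r_T) = 0.1704.
C_S = 0.1704·C_{R0}·X = 0.1704×2.24×0.441 = 0.168 mol·L⁻¹.

0.168 mol·L⁻¹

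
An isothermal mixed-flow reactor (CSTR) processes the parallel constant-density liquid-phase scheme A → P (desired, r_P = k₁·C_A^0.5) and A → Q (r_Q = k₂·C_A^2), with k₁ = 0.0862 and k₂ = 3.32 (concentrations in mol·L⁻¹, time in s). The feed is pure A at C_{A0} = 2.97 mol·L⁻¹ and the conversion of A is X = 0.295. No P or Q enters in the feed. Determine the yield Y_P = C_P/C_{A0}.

0.00251

Exit C_A = C_{A0}(1−X) = 2.97×0.705 = 2.094 mol·L⁻¹.
Rates in a CSTR are evaluated at the outlet concentration: r_P = 0.0862×2.094^0.5 = 0.1247, r_Q = 3.32×2.094^2 = 14.56.
Fraction of consumed A going to P: r_P/(r_P+r_Q) = 0.008497.
C_P = 0.008497·C_{A0}·X = 0.008497×2.97×0.295 = 0.00744 mol·L⁻¹; Y_P = C_P/C_{A0} = 0.00251.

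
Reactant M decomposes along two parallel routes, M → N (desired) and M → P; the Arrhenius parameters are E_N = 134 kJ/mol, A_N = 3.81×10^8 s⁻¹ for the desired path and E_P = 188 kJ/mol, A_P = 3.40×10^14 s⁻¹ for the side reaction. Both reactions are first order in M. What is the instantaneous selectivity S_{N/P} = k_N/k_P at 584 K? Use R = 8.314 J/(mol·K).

0.0758

k_N/k_P = (A_N/A_P)·exp[−(E_N−E_P)/(RT)] = (A_N/A_P)·exp[(E_P−E_N)/(RT)].
(E_P−E_N)/(RT) = (188−134)×10³/(8.314×584) = 54000/4855 = 11.12.
k_N/k_P = (3.81×10^8/3.40×10^14)·exp(11.12) = 1.121×10^-6 × 67622 = 0.0758.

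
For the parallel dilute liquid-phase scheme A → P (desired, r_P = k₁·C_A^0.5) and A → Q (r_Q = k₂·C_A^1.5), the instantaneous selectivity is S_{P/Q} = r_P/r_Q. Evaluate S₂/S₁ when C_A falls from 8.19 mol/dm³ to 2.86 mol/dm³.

S_{P/Q} = (k₁/k₂)·C_A⁻¹, so S₂/S₁ = (C_{A,2}/C_{A,1})⁻¹.
= 8.19/2.86 = 2.86.
Selectivity toward P rises as C_A falls — low-concentration operation is favoured.

2.86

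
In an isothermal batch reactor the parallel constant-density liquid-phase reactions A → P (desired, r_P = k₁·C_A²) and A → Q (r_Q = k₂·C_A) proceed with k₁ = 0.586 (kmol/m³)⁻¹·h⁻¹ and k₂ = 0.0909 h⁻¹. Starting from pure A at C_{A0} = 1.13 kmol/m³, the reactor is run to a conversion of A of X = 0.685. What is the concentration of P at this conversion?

C_A = C_{A0}(1−X) = 0.3559 kmol/m³.
Along a PFR/batch, dC_Q/dC_A = −r_Q/(r_P+r_Q) = −k₂/(k₂+k₁·C_A).
Integrating from C_{A0} to C_A: C_Q = (0.0909/0.586)·ln[(0.0909+0.586·1.13)/(0.0909+0.586·0.356)] = 0.1551·ln(0.7531/0.2995) = 0.1430 kmol/m³.
Then C_P = (C_{A0}−C_A) − C_Q = 0.7740 − 0.1430 = 0.6310 kmol/m³.

0.631 kmol/m³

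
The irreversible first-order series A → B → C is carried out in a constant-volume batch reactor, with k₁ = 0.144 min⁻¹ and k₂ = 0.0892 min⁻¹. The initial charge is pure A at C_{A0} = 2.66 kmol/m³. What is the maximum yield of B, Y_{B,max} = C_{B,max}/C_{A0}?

Evaluating C_B at t_opt = ln(k₂/k₁)/(k₂−k₁) gives C_{B,max}/C_{A0} = (k₁/k₂)^[k₂/(k₂−k₁)].
= (0.144/0.0892)^(0.0892/(0.0892−0.144)) = (1.614)^(-1.628) = 0.4586.

0.459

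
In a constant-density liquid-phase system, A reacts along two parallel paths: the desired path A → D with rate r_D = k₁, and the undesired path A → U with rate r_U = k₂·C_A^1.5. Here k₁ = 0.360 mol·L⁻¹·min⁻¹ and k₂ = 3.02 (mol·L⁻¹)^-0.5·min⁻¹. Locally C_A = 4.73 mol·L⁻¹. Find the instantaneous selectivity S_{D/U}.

S_{D/U} = r_D/r_U = (k₁)/(k₂·C_A^1.5) = (k₁/k₂)·C_A^-1.5.
= (0.360) / (3.02×4.730^1.5) = 0.3600/31.07 = 0.0116.
The undesired path is higher order in A, so low C_A (CSTR or dilute feed) favours D.

0.0116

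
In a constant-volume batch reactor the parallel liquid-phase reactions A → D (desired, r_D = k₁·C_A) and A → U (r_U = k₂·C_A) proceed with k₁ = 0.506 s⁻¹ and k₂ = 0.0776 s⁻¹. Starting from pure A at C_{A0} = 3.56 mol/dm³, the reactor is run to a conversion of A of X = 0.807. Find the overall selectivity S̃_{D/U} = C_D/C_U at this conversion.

6.52

C_A = C_{A0}(1−X) = 0.6871 mol/dm³.
Both paths are first order in A, so the instantaneous fraction to D is constant: dC_D/d(−C_A) = k₁/(k₁+k₂) = 0.8670.
C_D = 0.8670·(C_{A0}−C_A) = 0.8670×2.873 = 2.49 mol/dm³.
C_U = (C_{A0}−C_A)−C_D = 0.3820 mol/dm³; S̃_{D/U} = 2.491/0.3820 = 6.52.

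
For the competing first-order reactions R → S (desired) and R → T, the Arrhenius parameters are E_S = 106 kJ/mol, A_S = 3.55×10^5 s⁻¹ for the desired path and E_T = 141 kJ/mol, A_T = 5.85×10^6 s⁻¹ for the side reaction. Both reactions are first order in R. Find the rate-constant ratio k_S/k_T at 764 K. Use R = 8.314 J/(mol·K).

k_S/k_T = (A_S/A_T)·exp[−(E_S−E_T)/(RT)] = (A_S/A_T)·exp[(E_T−E_S)/(RT)].
(E_T−E_S)/(RT) = (141−106)×10³/(8.314×764) = 35000/6352 = 5.510.
k_S/k_T = (3.55×10^5/5.85×10^6)·exp(5.510) = 0.06068 × 247.2 = 15.0.

15.0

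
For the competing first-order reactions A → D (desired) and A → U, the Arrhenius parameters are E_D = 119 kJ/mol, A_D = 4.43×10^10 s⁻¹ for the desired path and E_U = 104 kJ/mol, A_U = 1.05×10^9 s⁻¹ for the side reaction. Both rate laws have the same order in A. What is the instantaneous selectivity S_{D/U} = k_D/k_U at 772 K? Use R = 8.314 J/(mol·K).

With equal orders, S_{D/U} = k_D/k_U = (A_D/A_U)·exp[(E_U−E_D)/(RT)].
(E_U−E_D)/(RT) = (104−119)×10³/(8.314×772) = -15000/6418 = -2.337.
k_D/k_U = (4.43×10^10/1.05×10^9)·exp(-2.337) = 42.19 × 0.09661 = 4.08.

4.08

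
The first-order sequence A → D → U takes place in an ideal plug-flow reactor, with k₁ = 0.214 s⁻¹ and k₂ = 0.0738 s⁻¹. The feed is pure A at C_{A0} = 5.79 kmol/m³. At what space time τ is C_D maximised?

7.59 s

The intermediate peaks when r₁ = r₂, i.e. k₁e^(−k₁τ) = k₂e^(−k₂τ), giving τ_opt = ln(k₂/k₁)/(k₂−k₁).
= ln(0.0738/0.214)/(0.0738−0.214) = ln(0.3449)/-0.1402 = -1.065/-0.1402 = 7.59 s.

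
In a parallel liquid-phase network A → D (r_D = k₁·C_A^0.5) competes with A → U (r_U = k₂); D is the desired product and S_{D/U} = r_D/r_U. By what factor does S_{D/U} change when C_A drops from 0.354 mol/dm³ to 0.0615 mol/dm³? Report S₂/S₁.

S_{D/U} = (k₁/k₂)·C_A^0.5, so S₂/S₁ = (C_{A,2}/C_{A,1})^0.5.
= (0.0615/0.354)^0.5 = (0.1737)^0.5 = 0.417.
Selectivity toward D falls as C_A falls — high-concentration operation is favoured.

0.417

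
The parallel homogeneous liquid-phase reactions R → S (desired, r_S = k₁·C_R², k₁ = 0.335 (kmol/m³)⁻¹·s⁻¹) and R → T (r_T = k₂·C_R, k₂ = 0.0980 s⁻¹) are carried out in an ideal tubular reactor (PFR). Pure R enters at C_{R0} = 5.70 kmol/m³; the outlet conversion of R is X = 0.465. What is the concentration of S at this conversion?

2.48 kmol/m³

C_R = C_{R0}(1−X) = 3.049 kmol/m³.
Along a PFR/batch, dC_T/dC_R = −r_T/(r_S+r_T) = −k₂/(k₂+k₁·C_R).
Integrating from C_{R0} to C_R: C_T = (0.0980/0.335)·ln[(0.0980+0.335·5.70)/(0.0980+0.335·3.05)] = 0.2925·ln(2.008/1.120) = 0.1708 kmol/m³.
Then C_S = (C_{R0}−C_R) − C_T = 2.651 − 0.1708 = 2.480 kmol/m³.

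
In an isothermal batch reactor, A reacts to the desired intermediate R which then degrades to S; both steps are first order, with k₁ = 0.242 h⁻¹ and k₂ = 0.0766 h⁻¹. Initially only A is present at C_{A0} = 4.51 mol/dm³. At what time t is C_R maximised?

For first-order series the maximum of C_R occurs at t_opt = ln(k₂/k₁)/(k₂−k₁).
= ln(0.0766/0.242)/(0.0766−0.242) = ln(0.3165)/-0.1654 = -1.150/-0.1654 = 6.95 h.

6.95 h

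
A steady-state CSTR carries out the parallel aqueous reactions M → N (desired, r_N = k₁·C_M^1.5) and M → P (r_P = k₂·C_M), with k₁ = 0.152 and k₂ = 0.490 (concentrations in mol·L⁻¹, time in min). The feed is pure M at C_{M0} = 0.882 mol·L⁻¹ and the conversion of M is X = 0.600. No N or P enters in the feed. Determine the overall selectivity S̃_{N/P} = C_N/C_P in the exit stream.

0.184

Exit C_M = C_{M0}(1−X) = 0.882×0.400 = 0.3528 mol·L⁻¹.
A CSTR operates uniformly at the exit composition, giving r_N = 0.03185 and r_P = 0.1729 (each k·C_M^n at C_M = 0.3528).
Overall selectivity = C_N/C_P = r_Nτ/(r_Pτ) = r_N/r_P = 0.184.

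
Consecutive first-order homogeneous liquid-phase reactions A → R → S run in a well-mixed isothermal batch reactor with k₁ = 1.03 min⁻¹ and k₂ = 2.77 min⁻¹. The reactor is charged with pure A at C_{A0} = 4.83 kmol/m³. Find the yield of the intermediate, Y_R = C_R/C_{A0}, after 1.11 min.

Solving the coupled first-order balances gives C_R(t) = [k₁/(k₂−k₁)]·C_{A0}·(e^(−k₁t) − e^(−k₂t)).
e^(−k₁t) = e^(−1.03×1.11) = e^(−1.143) = 0.3188; e^(−k₂t) = e^(−3.075) = 0.04620.
C_R = 1.03×4.83/(2.77−1.03) × (0.3188−0.04620) = 2.859×0.2726 = 0.7793 kmol/m³.
Y_R = C_R/C_{A0} = 0.7793/4.83 = 0.161.

0.161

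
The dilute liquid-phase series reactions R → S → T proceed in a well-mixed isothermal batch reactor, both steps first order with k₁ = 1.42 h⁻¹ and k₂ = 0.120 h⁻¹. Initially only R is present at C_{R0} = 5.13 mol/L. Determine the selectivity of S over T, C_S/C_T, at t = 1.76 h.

6.45

The intermediate concentration in a first-order A→B→C sequence is C_S = k₁C_{R0}(e^(−k₁t) − e^(−k₂t))/(k₂−k₁).
e^(−k₁t) = e^(−1.42×1.76) = e^(−2.499) = 0.08215; e^(−k₂t) = e^(−0.2112) = 0.8096.
C_S = 1.42×5.13/(0.120−1.42) × (0.08215−0.8096) = (-5.604)×(-0.7275) = 4.076 mol/L.
C_R = C_{R0}e^(−k₁t) = 0.4214 mol/L, so C_T = C_{R0}−C_R−C_S = 0.6322 mol/L; C_S/C_T = 6.45.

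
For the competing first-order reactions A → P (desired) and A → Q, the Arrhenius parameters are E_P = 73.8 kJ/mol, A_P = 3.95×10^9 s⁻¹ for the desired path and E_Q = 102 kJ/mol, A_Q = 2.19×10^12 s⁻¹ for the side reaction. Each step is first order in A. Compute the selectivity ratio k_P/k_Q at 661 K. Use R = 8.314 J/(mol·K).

0.305

k_P/k_Q = (A_P/A_Q)·exp[−(E_P−E_Q)/(RT)] = (A_P/A_Q)·exp[(E_Q−E_P)/(RT)].
(E_Q−E_P)/(RT) = (102−73.8)×10³/(8.314×661) = 28200/5496 = 5.131.
k_P/k_Q = (3.95×10^9/2.19×10^12)·exp(5.131) = 0.001804 × 169.3 = 0.305.
Since E_P < E_Q, lowering the temperature improves selectivity toward P.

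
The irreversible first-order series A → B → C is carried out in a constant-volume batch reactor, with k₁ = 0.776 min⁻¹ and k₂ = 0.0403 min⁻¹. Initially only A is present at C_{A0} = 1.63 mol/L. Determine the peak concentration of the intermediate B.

1.39 mol/L

Evaluating C_B at t_opt = ln(k₂/k₁)/(k₂−k₁) gives C_{B,max}/C_{A0} = (k₁/k₂)^[k₂/(k₂−k₁)].
= (0.776/0.0403)^(0.0403/(0.0403−0.776)) = (19.26)^(-0.05478) = 0.8504.
C_{B,max} = 0.8504×1.63 = 1.39 mol/L.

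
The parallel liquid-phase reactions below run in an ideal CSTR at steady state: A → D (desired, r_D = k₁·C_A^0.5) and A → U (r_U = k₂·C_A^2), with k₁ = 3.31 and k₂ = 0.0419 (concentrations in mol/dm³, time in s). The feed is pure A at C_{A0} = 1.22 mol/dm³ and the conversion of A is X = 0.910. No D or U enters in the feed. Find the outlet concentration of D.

Exit C_A = C_{A0}(1−X) = 1.22×0.0900 = 0.1098 mol/dm³.
Rates in a CSTR are evaluated at the outlet concentration: r_D = 3.31×0.1098^0.5 = 1.097, r_U = 0.0419×0.1098^2 = 5.051×10^-4.
Fraction of consumed A going to D: r_D/(r_D+r_U) = 0.9995.
C_D = 0.9995·C_{A0}·X = 0.9995×1.22×0.910 = 1.11 mol/dm³.

1.11 mol/dm³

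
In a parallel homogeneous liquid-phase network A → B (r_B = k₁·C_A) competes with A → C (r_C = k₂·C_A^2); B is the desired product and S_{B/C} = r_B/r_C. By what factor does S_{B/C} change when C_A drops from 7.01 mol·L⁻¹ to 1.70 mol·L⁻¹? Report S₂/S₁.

S_{B/C} = (k₁/k₂)·C_A⁻¹, so S₂/S₁ = (C_{A,2}/C_{A,1})⁻¹.
= 7.01/1.70 = 4.12.
Selectivity toward B rises as C_A falls — low-concentration operation is favoured.

4.12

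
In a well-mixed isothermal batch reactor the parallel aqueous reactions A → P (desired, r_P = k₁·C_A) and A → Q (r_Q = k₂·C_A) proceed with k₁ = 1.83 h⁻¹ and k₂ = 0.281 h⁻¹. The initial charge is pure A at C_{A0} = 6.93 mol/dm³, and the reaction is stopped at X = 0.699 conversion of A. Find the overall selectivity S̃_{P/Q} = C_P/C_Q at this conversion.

C_A = C_{A0}(1−X) = 2.086 mol/dm³.
Both paths are first order in A, so the instantaneous fraction to P is constant: dC_P/d(−C_A) = k₁/(k₁+k₂) = 0.8669.
C_P = 0.8669·(C_{A0}−C_A) = 0.8669×4.844 = 4.20 mol/dm³.
C_Q = (C_{A0}−C_A)−C_P = 0.6448 mol/dm³; S̃_{P/Q} = 4.199/0.6448 = 6.51.

6.51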